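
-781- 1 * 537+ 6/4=-2633/2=-1316.50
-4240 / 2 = -2120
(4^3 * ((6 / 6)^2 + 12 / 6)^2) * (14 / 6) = 1344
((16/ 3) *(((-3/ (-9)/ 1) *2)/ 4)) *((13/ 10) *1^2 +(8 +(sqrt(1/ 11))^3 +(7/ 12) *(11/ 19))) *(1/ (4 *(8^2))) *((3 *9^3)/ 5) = 243 *sqrt(11)/ 19360 +889947/ 60800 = 14.68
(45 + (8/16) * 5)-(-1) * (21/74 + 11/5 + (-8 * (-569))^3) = 17449319261727/185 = 94320644657.98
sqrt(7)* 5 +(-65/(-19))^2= 24.93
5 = 5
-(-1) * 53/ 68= 53/ 68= 0.78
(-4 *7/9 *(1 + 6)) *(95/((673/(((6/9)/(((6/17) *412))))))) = -79135/5614839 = -0.01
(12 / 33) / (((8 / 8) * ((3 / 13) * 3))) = 52 / 99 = 0.53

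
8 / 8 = 1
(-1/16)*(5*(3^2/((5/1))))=-0.56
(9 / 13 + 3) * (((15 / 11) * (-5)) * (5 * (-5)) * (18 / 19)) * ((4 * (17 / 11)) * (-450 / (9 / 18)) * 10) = -991440000000 / 29887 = -33172951.45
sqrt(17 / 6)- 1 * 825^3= -561515625 + sqrt(102) / 6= -561515623.32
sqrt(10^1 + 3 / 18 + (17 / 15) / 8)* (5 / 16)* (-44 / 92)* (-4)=11* sqrt(37110) / 1104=1.92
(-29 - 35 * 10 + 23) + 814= 458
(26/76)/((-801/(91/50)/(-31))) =36673/1521900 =0.02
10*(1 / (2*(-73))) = -5 / 73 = -0.07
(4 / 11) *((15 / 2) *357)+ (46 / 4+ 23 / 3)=65525 / 66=992.80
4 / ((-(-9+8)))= 4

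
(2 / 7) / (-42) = -1 / 147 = -0.01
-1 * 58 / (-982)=29 / 491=0.06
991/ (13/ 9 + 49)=8919/ 454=19.65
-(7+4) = -11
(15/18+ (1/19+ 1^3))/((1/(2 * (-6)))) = -430/19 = -22.63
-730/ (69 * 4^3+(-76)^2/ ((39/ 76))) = -2847/ 61120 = -0.05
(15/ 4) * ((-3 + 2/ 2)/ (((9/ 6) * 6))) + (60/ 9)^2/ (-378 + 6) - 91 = -153929/ 1674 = -91.95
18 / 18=1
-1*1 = -1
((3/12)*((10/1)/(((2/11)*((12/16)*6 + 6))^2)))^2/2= 366025/1555848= 0.24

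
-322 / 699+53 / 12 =3687 / 932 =3.96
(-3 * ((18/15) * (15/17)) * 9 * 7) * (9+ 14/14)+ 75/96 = -1088215/544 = -2000.40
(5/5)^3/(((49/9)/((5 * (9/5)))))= 81/49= 1.65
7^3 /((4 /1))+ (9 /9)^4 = 347 /4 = 86.75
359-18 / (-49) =17609 / 49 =359.37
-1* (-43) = 43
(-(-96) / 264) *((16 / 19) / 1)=0.31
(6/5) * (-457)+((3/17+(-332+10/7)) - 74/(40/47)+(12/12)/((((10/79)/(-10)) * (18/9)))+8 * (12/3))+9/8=-4627291/4760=-972.12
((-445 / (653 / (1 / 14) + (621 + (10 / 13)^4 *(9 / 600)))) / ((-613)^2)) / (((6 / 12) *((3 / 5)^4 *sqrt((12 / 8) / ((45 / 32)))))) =-7943528125 *sqrt(15) / 16974339952891554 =-0.00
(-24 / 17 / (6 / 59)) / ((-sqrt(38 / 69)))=118 * sqrt(2622) / 323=18.71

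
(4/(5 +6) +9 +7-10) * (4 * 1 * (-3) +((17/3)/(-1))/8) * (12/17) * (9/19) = -96075/3553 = -27.04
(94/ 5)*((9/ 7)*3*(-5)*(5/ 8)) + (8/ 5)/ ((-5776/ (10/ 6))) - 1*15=-7326509/ 30324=-241.61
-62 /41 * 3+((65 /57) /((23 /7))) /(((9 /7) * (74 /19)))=-8416859 /1884114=-4.47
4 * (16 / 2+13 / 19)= 660 / 19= 34.74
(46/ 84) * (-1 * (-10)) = 5.48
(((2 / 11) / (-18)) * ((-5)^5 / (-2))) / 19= -3125 / 3762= -0.83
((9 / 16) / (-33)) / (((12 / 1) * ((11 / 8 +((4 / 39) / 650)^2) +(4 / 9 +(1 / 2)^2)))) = -160655625 / 234057397816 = -0.00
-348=-348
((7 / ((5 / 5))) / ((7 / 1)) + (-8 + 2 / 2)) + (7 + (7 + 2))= 10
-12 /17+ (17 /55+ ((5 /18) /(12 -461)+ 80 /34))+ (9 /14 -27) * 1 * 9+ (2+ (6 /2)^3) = -5455202702 /26448345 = -206.26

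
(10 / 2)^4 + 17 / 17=626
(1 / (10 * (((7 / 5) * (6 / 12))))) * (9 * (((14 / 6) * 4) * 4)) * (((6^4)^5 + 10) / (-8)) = -21936950640377916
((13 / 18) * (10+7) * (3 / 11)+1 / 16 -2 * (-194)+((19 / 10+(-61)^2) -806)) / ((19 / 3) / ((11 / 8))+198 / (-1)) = -8733941 / 510560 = -17.11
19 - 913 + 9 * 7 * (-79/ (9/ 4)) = -3106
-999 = -999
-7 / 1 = -7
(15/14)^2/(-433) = -225/84868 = -0.00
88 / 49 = 1.80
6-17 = -11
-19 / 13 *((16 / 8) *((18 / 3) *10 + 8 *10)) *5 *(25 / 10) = -66500 / 13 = -5115.38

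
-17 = -17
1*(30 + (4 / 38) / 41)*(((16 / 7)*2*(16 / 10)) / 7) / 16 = 373952 / 190855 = 1.96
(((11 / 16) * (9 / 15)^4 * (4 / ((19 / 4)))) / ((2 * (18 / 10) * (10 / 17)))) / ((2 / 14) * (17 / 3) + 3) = 35343 / 3800000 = 0.01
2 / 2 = 1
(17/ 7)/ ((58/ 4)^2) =68/ 5887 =0.01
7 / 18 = 0.39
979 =979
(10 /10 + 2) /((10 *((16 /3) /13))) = 117 /160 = 0.73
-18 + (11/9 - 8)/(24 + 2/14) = -27805/1521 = -18.28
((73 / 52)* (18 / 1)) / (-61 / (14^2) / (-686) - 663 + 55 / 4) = -14722932 / 378280487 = -0.04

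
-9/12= -3/4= -0.75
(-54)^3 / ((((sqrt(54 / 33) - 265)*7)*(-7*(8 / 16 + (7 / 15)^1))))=-13770226800 / 1097661397 - 14171760*sqrt(22) / 1097661397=-12.61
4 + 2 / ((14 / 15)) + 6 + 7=134 / 7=19.14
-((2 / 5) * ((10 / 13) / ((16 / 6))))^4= -81 / 456976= -0.00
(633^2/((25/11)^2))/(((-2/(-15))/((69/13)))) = 10036057383/3250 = 3088017.66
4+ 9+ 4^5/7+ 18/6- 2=1122/7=160.29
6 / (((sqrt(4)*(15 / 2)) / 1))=2 / 5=0.40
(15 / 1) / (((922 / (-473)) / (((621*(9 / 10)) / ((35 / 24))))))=-47584746 / 16135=-2949.16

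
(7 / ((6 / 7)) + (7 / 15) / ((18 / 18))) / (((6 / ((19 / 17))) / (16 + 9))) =24605 / 612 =40.20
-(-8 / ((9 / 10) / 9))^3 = 512000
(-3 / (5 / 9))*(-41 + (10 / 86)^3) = 221.39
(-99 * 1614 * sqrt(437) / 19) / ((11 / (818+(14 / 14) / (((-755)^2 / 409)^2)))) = -3860887527694341306 * sqrt(437) / 6173641511875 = -13073337.15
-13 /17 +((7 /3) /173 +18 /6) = 19841 /8823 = 2.25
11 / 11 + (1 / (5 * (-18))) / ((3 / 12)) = 43 / 45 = 0.96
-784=-784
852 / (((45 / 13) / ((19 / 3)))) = 70148 / 45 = 1558.84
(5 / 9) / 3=5 / 27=0.19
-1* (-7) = 7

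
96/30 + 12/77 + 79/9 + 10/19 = 833467/65835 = 12.66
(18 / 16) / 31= 9 / 248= 0.04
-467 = -467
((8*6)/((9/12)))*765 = 48960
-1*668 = -668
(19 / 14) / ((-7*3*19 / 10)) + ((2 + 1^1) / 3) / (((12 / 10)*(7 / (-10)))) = -60 / 49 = -1.22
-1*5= -5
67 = 67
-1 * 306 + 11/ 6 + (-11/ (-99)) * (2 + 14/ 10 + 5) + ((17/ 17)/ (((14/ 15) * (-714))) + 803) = 24978263/ 49980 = 499.77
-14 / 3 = -4.67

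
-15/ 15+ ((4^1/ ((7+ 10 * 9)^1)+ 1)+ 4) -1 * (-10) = 1362/ 97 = 14.04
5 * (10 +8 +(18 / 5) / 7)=648 / 7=92.57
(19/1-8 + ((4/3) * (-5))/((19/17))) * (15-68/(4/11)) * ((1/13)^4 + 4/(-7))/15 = 89511036/2713295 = 32.99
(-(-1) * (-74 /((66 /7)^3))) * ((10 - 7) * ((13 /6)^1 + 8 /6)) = -88837 /95832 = -0.93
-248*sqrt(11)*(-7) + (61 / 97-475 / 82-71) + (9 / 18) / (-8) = 5681.43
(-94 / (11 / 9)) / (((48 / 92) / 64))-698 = -111454 / 11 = -10132.18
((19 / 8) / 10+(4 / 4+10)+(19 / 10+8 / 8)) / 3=4.71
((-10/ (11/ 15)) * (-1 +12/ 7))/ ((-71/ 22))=1500/ 497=3.02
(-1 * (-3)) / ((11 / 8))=24 / 11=2.18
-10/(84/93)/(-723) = 155/10122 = 0.02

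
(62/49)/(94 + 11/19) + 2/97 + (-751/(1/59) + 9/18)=-756889711253/17082282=-44308.47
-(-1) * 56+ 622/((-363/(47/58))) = 574895/10527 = 54.61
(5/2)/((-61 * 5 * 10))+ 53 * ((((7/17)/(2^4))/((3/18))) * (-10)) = -848671/10370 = -81.84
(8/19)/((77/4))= 0.02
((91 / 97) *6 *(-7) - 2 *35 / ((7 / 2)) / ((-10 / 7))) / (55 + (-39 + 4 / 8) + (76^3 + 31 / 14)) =-17248 / 298077411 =-0.00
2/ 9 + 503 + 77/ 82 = 372071/ 738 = 504.16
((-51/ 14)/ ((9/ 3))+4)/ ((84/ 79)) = 1027/ 392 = 2.62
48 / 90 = 8 / 15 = 0.53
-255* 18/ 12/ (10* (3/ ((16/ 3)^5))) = -4456448/ 81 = -55017.88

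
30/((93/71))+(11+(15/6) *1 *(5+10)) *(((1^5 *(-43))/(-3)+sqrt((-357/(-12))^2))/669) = 12990463/497736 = 26.10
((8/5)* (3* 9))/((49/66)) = 58.19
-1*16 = -16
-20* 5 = -100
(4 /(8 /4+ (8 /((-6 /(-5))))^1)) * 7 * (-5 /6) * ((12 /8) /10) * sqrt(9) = -63 /52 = -1.21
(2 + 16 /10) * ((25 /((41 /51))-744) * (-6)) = 3156732 /205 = 15398.69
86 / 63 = 1.37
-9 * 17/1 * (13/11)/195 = -51/55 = -0.93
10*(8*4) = 320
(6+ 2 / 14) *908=39044 / 7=5577.71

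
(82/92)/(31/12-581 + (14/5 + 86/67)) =-0.00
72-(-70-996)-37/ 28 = 31827/ 28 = 1136.68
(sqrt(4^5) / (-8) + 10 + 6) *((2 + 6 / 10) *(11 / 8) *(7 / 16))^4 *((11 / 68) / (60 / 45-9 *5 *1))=-99396594396099 / 373628600320000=-0.27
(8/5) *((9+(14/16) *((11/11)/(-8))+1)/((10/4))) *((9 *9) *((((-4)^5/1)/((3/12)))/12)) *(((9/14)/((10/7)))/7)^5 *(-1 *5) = 1009206459/1050437500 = 0.96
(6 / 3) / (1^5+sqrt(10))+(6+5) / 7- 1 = 22 / 63+2* sqrt(10) / 9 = 1.05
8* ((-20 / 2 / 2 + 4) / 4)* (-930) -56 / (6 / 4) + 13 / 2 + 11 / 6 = 1831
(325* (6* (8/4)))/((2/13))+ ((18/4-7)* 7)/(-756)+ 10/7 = 38331395/1512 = 25351.45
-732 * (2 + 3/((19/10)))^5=-1064279371776/2476099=-429821.01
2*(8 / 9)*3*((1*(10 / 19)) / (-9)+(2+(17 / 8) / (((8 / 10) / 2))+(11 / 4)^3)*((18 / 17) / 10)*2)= 2741461 / 87210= 31.44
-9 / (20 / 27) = -243 / 20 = -12.15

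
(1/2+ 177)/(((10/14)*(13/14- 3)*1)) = -3479/29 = -119.97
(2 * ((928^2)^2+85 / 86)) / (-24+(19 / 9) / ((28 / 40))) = -4018194043901163 / 56846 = -70685607499.23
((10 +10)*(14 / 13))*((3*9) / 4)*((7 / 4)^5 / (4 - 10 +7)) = 15882615 / 6656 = 2386.21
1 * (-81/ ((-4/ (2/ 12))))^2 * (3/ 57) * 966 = 352107/ 608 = 579.12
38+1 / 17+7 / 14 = 1311 / 34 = 38.56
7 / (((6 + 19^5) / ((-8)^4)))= 0.01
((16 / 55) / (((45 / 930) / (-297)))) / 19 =-8928 / 95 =-93.98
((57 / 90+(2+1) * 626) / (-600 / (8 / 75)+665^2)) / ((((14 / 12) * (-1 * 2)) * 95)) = -56359 / 2903390000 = -0.00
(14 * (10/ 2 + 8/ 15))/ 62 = 1.25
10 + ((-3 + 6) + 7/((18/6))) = 46/3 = 15.33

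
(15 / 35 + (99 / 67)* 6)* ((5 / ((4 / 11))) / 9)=14.20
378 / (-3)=-126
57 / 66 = 19 / 22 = 0.86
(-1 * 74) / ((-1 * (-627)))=-74 / 627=-0.12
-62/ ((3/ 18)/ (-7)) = 2604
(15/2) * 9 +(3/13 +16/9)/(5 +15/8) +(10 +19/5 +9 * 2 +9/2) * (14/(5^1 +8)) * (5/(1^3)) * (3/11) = 311711/2574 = 121.10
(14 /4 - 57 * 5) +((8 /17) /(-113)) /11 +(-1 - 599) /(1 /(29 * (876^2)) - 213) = -55827358558899919 /200325326508362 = -278.68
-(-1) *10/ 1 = 10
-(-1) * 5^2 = 25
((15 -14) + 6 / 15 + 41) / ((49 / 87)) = 18444 / 245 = 75.28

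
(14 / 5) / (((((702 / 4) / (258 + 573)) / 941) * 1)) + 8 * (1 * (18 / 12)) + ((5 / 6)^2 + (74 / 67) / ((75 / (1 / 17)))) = 166426642399 / 13326300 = 12488.59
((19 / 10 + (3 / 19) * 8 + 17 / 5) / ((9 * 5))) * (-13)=-16211 / 8550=-1.90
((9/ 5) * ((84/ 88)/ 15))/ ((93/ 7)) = 147/ 17050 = 0.01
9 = 9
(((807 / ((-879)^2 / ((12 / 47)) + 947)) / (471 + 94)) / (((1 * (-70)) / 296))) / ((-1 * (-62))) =-888 / 27594094325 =-0.00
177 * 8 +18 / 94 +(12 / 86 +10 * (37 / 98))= 140631730 / 99029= 1420.11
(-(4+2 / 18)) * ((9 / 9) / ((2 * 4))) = -0.51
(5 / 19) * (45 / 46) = 225 / 874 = 0.26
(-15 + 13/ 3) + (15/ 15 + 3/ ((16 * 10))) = -4631/ 480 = -9.65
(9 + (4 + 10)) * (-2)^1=-46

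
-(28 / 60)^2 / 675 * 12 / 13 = -196 / 658125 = -0.00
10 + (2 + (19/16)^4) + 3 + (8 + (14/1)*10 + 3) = 11009297/65536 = 167.99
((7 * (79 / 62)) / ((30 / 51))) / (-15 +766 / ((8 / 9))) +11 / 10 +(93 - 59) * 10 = 358163569 / 1049970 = 341.12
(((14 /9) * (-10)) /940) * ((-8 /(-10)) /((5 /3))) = -28 /3525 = -0.01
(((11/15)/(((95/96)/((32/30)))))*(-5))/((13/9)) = -16896/6175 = -2.74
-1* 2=-2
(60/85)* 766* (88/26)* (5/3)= 674080/221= 3050.14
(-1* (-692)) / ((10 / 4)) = 1384 / 5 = 276.80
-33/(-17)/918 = 11/5202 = 0.00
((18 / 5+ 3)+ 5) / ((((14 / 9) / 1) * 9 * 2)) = 0.41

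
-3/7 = -0.43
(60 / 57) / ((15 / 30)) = 2.11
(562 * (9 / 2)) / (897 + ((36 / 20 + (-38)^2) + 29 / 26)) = 328770 / 304709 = 1.08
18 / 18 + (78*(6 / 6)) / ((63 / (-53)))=-1357 / 21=-64.62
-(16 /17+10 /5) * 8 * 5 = -117.65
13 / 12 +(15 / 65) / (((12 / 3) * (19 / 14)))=3337 / 2964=1.13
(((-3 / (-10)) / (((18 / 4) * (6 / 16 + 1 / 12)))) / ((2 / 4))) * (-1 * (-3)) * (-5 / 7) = -48 / 77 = -0.62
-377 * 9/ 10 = -3393/ 10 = -339.30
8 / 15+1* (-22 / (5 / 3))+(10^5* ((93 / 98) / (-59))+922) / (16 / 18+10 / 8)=-222784850 / 667821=-333.60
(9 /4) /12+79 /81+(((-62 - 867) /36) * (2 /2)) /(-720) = 31069 /25920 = 1.20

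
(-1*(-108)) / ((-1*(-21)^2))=-0.24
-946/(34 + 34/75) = -35475/1292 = -27.46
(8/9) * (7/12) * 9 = 14/3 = 4.67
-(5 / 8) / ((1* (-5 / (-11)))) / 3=-11 / 24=-0.46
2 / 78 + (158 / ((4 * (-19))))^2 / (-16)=-0.24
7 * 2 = 14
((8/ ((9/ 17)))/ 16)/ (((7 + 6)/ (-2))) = -17/ 117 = -0.15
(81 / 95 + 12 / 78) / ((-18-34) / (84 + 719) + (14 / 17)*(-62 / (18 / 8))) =-152713737 / 3453025420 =-0.04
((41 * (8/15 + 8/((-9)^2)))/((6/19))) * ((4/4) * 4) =398848/1215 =328.27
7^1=7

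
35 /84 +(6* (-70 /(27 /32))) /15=-3539 /108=-32.77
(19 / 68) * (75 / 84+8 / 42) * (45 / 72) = 1235 / 6528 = 0.19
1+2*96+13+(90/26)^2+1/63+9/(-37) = 85782139/393939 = 217.75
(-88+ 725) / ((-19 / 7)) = -4459 / 19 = -234.68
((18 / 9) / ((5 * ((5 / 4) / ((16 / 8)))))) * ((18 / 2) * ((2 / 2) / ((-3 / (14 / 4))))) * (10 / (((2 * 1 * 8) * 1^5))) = -4.20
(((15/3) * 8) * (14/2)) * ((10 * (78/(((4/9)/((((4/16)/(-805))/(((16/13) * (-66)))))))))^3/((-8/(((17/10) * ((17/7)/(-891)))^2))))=-403139914489/1775994056101456773120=-0.00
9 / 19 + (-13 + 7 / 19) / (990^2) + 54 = 16906721 / 310365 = 54.47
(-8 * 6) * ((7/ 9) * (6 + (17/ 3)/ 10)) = -11032/ 45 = -245.16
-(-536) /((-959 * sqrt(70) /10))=-0.67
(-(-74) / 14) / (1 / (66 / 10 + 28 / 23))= 41.32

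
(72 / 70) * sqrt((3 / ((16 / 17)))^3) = 459 * sqrt(51) / 560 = 5.85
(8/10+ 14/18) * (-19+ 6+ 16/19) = -5467/285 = -19.18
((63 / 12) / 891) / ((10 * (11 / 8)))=7 / 16335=0.00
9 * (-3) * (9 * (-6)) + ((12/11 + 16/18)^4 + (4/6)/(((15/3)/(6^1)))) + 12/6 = 708998270984/480298005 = 1476.16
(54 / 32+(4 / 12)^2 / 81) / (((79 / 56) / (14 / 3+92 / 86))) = 51020410 / 7429239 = 6.87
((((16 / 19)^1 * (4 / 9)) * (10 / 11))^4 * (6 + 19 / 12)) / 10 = 381681664000 / 37555749785763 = 0.01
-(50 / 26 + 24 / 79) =-2287 / 1027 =-2.23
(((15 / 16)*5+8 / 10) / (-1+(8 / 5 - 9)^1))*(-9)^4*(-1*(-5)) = -4800465 / 224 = -21430.65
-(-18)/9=2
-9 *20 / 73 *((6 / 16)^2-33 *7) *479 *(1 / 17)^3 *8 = 318475125 / 717298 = 443.99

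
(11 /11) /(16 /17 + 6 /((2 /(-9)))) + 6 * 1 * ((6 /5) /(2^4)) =3647 /8860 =0.41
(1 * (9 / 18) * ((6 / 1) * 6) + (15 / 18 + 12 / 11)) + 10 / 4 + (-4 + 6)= 806 / 33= 24.42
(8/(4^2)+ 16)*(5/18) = 55/12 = 4.58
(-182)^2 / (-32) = -8281 / 8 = -1035.12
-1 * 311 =-311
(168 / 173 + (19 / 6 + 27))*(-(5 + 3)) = -129284 / 519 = -249.10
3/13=0.23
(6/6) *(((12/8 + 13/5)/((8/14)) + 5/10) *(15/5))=921/40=23.02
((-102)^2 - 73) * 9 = 92979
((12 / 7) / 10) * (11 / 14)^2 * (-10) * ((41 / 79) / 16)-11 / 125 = -6629447 / 54194000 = -0.12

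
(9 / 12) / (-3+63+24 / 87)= 87 / 6992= 0.01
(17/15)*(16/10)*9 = 408/25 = 16.32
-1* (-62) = 62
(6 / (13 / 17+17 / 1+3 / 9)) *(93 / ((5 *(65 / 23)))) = 654534 / 299975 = 2.18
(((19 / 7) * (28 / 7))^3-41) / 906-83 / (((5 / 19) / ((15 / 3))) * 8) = -243333031 / 1243032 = -195.76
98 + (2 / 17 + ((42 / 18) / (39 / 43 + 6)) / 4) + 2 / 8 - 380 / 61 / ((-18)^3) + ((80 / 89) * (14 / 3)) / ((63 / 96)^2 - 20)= 2913923480096687 / 29661630290226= 98.24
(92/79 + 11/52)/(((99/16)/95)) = 2148140/101673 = 21.13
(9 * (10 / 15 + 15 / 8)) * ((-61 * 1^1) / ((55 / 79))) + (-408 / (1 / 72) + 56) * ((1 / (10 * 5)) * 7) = -6109.07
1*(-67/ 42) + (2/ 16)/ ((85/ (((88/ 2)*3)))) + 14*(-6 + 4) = -52481/ 1785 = -29.40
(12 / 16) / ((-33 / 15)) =-15 / 44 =-0.34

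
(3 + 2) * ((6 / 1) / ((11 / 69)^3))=7404.41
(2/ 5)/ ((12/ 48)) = 8/ 5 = 1.60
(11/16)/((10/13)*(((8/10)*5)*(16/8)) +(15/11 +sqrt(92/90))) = 76093875/816999536 - 674817*sqrt(230)/816999536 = 0.08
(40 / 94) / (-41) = -20 / 1927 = -0.01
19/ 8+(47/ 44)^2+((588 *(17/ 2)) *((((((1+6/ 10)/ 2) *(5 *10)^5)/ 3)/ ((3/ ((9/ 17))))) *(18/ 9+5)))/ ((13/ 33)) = 1306038461541.98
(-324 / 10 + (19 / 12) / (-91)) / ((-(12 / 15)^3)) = 4424975 / 69888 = 63.32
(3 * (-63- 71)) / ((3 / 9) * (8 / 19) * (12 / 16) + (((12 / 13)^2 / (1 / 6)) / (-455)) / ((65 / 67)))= -4291.14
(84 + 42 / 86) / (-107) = -0.79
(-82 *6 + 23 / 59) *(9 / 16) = -261045 / 944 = -276.53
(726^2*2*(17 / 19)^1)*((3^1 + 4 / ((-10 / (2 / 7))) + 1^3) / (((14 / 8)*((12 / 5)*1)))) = 812399808 / 931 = 872609.89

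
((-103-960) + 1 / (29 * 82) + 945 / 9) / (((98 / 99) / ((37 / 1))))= -8344764549 / 233044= -35807.68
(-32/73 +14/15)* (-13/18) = -3523/9855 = -0.36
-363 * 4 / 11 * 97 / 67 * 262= -3354648 / 67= -50069.37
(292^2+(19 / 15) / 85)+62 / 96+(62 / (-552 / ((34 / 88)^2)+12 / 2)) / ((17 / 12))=103101706473939 / 1209196400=85264.65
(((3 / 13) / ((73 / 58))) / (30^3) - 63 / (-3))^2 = 8042597281719841 / 18237170250000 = 441.00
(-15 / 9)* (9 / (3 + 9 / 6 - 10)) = 30 / 11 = 2.73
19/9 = 2.11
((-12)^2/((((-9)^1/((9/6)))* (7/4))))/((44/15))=-360/77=-4.68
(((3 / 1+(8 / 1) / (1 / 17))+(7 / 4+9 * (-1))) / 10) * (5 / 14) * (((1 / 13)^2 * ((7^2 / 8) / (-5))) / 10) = -3689 / 1081600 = -0.00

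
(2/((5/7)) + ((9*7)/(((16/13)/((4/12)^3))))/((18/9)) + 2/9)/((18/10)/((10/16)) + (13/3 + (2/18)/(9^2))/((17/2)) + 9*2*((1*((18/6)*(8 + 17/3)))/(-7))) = -275530815/7081560896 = -0.04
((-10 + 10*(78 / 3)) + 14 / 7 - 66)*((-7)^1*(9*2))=-23436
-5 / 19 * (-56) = 14.74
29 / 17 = 1.71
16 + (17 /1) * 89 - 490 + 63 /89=92534 /89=1039.71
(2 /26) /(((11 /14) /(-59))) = -826 /143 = -5.78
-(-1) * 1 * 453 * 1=453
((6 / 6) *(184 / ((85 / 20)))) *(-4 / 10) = -1472 / 85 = -17.32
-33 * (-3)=99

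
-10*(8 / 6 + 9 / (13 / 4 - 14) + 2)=-3220 / 129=-24.96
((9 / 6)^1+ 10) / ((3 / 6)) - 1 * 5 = 18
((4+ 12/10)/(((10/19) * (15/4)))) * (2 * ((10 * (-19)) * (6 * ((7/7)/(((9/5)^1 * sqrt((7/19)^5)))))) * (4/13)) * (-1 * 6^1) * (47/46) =784011136 * sqrt(133)/118335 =76407.30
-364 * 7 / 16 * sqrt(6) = -390.08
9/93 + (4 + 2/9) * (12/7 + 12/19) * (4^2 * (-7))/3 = -103141/279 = -369.68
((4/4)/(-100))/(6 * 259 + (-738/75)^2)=-25/4127064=-0.00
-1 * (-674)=674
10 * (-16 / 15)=-32 / 3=-10.67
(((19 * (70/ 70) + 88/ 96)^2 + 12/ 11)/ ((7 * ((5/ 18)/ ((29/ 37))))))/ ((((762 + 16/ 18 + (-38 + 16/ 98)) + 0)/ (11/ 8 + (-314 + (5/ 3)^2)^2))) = 8027856989886923/ 374795815680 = 21419.28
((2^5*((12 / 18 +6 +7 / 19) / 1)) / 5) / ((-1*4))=-3208 / 285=-11.26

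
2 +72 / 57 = 62 / 19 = 3.26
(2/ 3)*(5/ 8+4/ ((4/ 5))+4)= 6.42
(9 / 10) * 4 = 18 / 5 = 3.60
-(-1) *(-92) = -92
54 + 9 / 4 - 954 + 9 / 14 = -25119 / 28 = -897.11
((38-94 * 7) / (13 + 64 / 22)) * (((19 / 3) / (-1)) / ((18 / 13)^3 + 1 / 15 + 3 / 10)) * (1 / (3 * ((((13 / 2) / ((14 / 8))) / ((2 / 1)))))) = 8759608 / 597381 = 14.66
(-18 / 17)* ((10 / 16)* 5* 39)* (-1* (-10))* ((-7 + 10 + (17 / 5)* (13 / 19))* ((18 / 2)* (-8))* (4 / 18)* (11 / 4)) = 302425.08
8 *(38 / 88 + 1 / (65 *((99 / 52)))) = 1742 / 495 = 3.52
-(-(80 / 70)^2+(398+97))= -493.69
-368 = -368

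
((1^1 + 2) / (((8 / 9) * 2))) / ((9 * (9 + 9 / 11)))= 11 / 576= 0.02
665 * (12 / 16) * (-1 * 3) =-5985 / 4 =-1496.25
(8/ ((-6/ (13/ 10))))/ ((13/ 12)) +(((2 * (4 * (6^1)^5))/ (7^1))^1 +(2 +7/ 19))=5910271/ 665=8887.63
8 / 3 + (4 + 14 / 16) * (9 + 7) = 242 / 3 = 80.67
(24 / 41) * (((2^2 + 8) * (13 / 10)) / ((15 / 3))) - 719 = -735103 / 1025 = -717.17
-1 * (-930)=930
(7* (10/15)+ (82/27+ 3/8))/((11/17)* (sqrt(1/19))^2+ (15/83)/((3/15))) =46781705/5429808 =8.62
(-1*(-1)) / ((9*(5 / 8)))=8 / 45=0.18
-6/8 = -3/4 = -0.75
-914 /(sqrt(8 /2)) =-457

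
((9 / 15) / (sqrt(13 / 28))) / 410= 3*sqrt(91) / 13325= 0.00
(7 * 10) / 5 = 14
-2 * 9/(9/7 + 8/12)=-378/41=-9.22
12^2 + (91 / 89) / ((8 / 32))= 13180 / 89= 148.09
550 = 550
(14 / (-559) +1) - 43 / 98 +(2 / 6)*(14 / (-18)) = 409597 / 1479114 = 0.28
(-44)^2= 1936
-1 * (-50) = 50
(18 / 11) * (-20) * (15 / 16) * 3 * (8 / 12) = -675 / 11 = -61.36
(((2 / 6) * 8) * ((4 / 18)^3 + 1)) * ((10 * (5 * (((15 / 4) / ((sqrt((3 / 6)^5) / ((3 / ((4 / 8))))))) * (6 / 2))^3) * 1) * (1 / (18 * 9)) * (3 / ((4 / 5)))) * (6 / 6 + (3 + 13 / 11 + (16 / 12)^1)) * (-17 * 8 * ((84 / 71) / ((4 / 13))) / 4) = -22284535000000 * sqrt(2) / 213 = -147958176658.11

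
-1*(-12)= 12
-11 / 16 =-0.69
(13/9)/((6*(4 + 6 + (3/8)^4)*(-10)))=-1024/426195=-0.00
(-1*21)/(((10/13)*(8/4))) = -273/20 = -13.65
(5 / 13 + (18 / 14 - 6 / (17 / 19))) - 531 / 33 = -21.13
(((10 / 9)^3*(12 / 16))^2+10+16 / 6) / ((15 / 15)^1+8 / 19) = 15398626 / 1594323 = 9.66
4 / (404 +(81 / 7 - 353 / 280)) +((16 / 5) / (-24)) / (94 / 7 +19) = 243278 / 43889315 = 0.01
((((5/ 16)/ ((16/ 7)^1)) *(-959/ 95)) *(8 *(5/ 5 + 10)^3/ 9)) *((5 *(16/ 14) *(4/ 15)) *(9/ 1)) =-1276429/ 57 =-22393.49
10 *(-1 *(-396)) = 3960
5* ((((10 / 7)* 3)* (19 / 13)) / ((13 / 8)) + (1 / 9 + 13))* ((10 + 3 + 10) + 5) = 3612680 / 1521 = 2375.20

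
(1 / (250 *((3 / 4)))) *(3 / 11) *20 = 8 / 275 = 0.03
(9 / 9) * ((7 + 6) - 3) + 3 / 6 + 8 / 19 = 415 / 38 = 10.92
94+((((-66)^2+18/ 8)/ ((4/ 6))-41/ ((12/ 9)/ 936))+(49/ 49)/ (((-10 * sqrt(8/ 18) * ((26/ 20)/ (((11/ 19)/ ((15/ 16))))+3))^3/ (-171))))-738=-4919263529382679/ 214921799000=-22888.62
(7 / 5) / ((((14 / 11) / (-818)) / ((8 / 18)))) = -17996 / 45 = -399.91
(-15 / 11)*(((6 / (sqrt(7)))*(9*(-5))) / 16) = 2025*sqrt(7) / 616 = 8.70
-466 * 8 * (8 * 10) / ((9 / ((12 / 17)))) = -1192960 / 51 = -23391.37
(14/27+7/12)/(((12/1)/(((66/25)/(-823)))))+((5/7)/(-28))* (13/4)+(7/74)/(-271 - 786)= -202676158709/2433315049200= -0.08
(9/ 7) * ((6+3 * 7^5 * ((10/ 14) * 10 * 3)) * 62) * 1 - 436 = 602891396/ 7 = 86127342.29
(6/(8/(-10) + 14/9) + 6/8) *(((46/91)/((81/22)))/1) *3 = 49841/13923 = 3.58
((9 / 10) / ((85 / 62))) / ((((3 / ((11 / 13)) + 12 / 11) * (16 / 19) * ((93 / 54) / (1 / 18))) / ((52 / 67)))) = 8151 / 1936300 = 0.00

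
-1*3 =-3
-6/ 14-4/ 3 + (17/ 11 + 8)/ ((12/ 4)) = 328/ 231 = 1.42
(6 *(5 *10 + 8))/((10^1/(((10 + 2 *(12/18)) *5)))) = 1972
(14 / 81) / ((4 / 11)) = 77 / 162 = 0.48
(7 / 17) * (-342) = -140.82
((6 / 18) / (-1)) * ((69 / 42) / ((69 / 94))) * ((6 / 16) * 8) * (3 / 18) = -47 / 126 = -0.37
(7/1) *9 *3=189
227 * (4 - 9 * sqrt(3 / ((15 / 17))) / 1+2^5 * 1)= 8172 - 2043 * sqrt(85) / 5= 4404.89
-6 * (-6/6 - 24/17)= 246/17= 14.47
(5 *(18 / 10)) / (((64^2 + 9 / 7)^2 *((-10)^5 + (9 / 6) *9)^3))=-3528 / 6578133224563304230304237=-0.00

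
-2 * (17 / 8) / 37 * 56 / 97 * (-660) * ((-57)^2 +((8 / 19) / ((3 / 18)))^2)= 184599316440 / 1295629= 142478.53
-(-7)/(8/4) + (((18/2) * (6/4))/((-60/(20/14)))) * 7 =5/4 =1.25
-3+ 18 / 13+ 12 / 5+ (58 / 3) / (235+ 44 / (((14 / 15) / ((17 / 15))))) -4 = -1239523 / 393705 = -3.15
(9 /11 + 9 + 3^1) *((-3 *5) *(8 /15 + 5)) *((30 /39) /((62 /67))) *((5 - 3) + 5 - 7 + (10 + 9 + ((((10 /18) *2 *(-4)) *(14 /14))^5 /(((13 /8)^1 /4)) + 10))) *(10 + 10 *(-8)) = -297720139915243150 /1134311607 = -262467683.55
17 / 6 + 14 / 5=169 / 30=5.63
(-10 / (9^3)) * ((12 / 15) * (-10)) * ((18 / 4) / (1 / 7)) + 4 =604 / 81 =7.46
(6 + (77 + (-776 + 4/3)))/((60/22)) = -4565/18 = -253.61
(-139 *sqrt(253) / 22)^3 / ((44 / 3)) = -185307711 *sqrt(253) / 42592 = -69203.13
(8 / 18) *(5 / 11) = 0.20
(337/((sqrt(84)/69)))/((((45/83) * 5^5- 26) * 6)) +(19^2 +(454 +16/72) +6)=643333 * sqrt(21)/11631228 +7391/9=821.48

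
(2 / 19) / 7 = 2 / 133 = 0.02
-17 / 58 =-0.29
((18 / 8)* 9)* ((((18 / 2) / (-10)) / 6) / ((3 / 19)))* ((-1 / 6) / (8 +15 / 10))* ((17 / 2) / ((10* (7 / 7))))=0.29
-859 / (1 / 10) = -8590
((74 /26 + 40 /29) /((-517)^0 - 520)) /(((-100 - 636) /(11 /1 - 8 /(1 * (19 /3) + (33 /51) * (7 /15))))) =244437 /2256124832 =0.00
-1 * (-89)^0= -1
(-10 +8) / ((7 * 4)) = -1 / 14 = -0.07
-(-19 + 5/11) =204/11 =18.55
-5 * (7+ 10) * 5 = -425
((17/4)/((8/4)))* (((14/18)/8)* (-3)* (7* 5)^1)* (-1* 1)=4165/192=21.69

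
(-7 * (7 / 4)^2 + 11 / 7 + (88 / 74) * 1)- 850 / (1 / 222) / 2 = -391063797 / 4144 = -94368.68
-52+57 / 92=-4727 / 92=-51.38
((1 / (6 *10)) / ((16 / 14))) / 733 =7 / 351840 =0.00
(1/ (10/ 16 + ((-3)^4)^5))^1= 8/ 27894275213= 0.00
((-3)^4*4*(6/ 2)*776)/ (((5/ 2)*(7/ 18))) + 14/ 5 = 775825.43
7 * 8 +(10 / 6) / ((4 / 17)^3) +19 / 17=604037 / 3264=185.06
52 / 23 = 2.26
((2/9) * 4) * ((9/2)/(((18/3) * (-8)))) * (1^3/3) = -1/36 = -0.03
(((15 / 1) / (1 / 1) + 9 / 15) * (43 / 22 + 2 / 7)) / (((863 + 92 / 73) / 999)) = 196246557 / 4858007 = 40.40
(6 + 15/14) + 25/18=533/63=8.46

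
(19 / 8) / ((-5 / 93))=-1767 / 40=-44.18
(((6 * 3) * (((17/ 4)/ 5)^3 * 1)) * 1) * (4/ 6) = 14739/ 2000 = 7.37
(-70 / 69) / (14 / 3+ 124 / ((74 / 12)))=-259 / 6325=-0.04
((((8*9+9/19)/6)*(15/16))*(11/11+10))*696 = 6588945/76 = 86696.64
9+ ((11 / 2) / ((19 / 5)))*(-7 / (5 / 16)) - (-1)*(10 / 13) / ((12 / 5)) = -34235 / 1482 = -23.10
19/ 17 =1.12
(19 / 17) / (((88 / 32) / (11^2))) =836 / 17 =49.18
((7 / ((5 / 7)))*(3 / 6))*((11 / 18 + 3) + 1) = 4067 / 180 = 22.59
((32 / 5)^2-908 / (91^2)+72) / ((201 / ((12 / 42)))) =46725688 / 291284175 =0.16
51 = 51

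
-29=-29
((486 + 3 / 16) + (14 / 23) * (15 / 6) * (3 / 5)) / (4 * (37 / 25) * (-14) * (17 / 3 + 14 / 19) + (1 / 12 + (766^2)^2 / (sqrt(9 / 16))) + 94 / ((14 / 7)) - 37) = 51087105 / 48144479223869572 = 0.00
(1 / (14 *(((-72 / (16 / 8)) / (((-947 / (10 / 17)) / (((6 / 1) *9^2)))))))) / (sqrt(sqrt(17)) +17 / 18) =16099 / (2449440 *(17 / 18 +17^(1 / 4))) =0.00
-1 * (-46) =46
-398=-398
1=1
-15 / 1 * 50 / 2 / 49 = -375 / 49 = -7.65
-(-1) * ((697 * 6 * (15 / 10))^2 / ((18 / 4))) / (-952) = -257193 / 28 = -9185.46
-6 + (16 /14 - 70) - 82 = -1098 /7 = -156.86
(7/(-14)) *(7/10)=-0.35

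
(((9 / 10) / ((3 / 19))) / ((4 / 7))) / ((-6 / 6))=-399 / 40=-9.98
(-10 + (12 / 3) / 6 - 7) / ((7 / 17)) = -119 / 3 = -39.67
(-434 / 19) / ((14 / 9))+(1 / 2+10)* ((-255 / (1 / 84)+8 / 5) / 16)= -10693587 / 760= -14070.51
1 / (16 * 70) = 1 / 1120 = 0.00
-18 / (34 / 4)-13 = -15.12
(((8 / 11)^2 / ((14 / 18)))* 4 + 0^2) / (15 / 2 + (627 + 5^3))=4608 / 1286593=0.00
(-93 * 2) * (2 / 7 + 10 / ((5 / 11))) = -29016 / 7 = -4145.14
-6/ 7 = -0.86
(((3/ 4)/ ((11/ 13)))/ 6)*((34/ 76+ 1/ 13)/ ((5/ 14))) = 1813/ 8360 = 0.22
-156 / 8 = -39 / 2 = -19.50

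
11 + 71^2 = 5052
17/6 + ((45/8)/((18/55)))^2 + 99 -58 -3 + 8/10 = 1294247/3840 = 337.04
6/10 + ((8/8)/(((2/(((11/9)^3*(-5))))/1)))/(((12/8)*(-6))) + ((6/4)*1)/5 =46162/32805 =1.41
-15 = -15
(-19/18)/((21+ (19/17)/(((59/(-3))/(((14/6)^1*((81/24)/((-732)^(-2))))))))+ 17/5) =95285/21644417232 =0.00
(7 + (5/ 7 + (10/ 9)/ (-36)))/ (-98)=-8713/ 111132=-0.08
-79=-79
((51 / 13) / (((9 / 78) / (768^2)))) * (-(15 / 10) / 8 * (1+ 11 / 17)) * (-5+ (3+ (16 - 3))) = -68124672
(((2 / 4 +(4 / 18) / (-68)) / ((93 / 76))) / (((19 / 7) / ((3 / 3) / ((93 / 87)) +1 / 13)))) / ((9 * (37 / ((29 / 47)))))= 493696 / 1759751487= 0.00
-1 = -1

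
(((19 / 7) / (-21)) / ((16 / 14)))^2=361 / 28224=0.01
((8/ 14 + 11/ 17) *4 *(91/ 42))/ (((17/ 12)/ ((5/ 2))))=37700/ 2023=18.64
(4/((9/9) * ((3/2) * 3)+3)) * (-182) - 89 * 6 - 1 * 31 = -9931/15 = -662.07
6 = 6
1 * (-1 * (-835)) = 835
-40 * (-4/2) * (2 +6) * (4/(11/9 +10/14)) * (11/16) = 55440/61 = 908.85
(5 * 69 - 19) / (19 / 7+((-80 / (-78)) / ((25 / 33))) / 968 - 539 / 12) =-19579560 / 2534591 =-7.72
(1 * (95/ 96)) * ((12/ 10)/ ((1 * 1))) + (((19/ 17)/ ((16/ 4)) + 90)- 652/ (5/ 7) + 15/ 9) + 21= -3258559/ 4080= -798.67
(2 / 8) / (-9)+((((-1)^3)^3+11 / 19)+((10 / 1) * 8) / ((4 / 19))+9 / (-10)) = 1294987 / 3420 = 378.65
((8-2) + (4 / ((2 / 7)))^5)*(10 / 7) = 5378300 / 7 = 768328.57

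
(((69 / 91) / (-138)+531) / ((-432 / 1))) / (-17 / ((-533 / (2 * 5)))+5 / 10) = -3962281 / 2639952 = -1.50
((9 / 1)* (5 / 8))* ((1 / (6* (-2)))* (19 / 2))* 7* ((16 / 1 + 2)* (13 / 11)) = -233415 / 352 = -663.11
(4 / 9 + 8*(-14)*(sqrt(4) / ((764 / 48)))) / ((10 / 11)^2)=-708697 / 42975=-16.49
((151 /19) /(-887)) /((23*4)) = -151 /1550476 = -0.00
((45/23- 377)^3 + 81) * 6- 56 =-3851048798446/12167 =-316515887.11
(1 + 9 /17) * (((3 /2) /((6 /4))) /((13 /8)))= 16 /17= 0.94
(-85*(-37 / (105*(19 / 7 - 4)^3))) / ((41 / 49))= -1510229 / 89667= -16.84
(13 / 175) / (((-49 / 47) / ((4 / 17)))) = -2444 / 145775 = -0.02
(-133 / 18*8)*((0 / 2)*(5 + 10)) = 0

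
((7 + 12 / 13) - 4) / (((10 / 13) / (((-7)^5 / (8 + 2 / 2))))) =-285719 / 30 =-9523.97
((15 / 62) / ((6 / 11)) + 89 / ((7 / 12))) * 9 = 1195353 / 868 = 1377.13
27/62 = 0.44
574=574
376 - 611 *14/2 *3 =-12455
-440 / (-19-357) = 55 / 47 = 1.17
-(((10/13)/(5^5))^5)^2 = -1024/1253815679310719133354723453521728515625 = -0.00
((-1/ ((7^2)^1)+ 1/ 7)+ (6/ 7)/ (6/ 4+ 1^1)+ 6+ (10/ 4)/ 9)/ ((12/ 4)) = 29737/ 13230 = 2.25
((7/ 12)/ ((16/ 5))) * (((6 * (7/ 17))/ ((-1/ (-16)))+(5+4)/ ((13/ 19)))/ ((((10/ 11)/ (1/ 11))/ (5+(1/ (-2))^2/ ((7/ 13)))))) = 34929/ 6656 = 5.25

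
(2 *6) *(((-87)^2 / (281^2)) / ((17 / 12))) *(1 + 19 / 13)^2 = 1116094464 / 226854953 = 4.92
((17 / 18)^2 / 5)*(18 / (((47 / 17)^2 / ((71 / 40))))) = 5929991 / 7952400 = 0.75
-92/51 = -1.80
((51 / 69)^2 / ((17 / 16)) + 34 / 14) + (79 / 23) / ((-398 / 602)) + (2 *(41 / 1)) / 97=-100586298 / 71479009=-1.41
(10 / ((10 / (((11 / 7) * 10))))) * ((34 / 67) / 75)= 748 / 7035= 0.11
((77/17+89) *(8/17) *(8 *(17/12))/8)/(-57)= -1060/969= -1.09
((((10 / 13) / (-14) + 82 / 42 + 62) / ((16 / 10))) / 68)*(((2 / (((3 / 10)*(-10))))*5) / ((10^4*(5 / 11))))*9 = -6853 / 1768000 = -0.00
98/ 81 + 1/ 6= 1.38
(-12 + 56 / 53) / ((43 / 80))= -46400 / 2279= -20.36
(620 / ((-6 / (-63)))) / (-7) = -930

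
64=64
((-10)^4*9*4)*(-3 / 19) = -1080000 / 19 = -56842.11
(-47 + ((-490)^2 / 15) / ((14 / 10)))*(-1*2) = -68318 / 3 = -22772.67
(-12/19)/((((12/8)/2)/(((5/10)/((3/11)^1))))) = -88/57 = -1.54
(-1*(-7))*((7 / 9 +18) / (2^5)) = 1183 / 288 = 4.11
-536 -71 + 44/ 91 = -55193/ 91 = -606.52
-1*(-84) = 84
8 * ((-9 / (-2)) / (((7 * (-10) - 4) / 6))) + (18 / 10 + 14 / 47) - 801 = -801.82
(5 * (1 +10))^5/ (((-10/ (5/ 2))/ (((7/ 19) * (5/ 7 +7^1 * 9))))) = -112232415625/ 38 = -2953484621.71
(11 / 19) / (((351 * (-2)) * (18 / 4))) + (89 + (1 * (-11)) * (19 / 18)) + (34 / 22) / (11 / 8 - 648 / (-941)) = 123297400159 / 1577952090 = 78.14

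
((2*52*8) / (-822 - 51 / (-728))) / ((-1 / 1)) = 605696 / 598365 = 1.01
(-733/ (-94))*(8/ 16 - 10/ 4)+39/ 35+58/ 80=-36207/ 2632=-13.76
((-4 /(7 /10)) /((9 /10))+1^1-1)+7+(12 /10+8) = 3103 /315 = 9.85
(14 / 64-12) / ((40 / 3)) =-1131 / 1280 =-0.88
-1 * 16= -16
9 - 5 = 4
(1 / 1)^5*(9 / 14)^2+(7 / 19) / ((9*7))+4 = 148111 / 33516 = 4.42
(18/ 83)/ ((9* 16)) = 1/ 664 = 0.00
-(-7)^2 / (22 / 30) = -735 / 11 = -66.82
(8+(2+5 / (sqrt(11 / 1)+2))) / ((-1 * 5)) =-12 / 7 - sqrt(11) / 7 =-2.19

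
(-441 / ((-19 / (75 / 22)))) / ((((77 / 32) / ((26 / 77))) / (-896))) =-251596800 / 25289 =-9948.86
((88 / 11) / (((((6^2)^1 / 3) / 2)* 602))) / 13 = 0.00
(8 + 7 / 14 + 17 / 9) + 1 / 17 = 3197 / 306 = 10.45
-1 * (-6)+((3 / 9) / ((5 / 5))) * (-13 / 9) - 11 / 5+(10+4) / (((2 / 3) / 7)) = 20293 / 135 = 150.32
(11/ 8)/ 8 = 11/ 64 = 0.17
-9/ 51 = -3/ 17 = -0.18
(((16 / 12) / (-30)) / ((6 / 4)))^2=16 / 18225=0.00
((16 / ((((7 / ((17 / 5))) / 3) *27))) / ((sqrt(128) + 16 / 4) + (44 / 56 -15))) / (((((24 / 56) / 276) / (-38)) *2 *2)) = -372757504 *sqrt(2) / 208755 -475931456 / 208755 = -4805.11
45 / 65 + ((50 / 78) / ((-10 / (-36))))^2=1017 / 169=6.02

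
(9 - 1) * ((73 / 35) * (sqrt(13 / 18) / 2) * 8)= 1168 * sqrt(26) / 105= 56.72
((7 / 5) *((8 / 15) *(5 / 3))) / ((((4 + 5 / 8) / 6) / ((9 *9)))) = 24192 / 185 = 130.77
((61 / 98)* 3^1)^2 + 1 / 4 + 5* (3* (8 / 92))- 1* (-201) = 22756441 / 110446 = 206.04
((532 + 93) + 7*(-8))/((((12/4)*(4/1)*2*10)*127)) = 569/30480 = 0.02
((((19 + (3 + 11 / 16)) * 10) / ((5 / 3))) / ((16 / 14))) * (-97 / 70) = -105633 / 640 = -165.05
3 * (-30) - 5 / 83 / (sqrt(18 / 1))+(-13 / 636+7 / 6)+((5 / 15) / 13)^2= -28650865 / 322452 - 5 * sqrt(2) / 498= -88.87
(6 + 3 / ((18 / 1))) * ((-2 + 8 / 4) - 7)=-259 / 6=-43.17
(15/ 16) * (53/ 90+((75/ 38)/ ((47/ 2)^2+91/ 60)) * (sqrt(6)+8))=16875 * sqrt(6)/ 5050352+17539291/ 30302112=0.59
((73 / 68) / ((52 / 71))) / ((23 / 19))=98477 / 81328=1.21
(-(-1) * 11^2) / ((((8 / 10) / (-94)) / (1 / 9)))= -28435 / 18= -1579.72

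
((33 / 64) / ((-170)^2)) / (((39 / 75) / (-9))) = -297 / 961792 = -0.00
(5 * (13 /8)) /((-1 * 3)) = -65 /24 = -2.71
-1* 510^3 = -132651000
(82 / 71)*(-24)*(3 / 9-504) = 991216 / 71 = 13960.79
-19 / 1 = -19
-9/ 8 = -1.12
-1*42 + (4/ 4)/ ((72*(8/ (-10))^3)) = -193661/ 4608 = -42.03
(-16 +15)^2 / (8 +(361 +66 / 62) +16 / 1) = 31 / 11968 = 0.00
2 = 2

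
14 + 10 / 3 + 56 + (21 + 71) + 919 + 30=3343 / 3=1114.33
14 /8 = 7 /4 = 1.75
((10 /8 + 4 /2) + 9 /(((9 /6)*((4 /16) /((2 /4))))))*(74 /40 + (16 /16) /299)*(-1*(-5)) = 676063 /4784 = 141.32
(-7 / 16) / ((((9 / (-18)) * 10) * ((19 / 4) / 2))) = 7 / 190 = 0.04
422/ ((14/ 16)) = 3376/ 7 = 482.29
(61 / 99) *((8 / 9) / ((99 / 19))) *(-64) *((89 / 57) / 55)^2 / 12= -61847168 / 136884931425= -0.00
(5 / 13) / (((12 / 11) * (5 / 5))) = 55 / 156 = 0.35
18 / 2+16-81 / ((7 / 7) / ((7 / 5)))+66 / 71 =-31052 / 355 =-87.47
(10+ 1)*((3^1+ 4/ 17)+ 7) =1914/ 17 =112.59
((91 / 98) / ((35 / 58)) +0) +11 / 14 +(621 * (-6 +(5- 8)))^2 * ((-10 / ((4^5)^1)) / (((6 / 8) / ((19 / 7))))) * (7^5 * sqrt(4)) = -581873815428977 / 15680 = -37109299453.38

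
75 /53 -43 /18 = -929 /954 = -0.97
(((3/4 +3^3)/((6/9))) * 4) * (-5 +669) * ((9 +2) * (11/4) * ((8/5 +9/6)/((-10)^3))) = -103673889/10000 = -10367.39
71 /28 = 2.54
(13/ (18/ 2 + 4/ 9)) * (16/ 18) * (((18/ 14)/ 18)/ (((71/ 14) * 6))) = 0.00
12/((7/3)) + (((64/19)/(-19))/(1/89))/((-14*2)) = 2060/361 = 5.71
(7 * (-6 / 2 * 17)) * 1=-357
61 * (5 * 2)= 610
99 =99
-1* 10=-10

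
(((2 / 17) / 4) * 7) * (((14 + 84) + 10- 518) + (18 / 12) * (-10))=-175 / 2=-87.50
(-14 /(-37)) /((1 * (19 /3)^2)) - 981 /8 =-122.62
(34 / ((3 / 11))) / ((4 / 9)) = 561 / 2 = 280.50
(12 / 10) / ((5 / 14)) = 3.36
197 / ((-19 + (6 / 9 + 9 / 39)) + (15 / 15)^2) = -7683 / 667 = -11.52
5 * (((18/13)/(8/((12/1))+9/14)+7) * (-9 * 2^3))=-414792/143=-2900.64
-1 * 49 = -49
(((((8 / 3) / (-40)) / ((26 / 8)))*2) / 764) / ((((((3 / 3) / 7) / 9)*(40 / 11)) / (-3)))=0.00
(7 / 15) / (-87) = -7 / 1305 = -0.01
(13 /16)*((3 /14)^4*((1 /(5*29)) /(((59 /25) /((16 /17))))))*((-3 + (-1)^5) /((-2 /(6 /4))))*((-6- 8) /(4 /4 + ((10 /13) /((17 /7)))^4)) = -2216357448435 /11312344603042504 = -0.00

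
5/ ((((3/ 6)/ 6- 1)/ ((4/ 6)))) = -40/ 11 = -3.64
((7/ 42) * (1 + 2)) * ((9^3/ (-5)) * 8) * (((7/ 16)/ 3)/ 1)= -1701/ 20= -85.05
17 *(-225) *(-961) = 3675825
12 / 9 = 4 / 3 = 1.33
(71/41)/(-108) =-71/4428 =-0.02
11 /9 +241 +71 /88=192479 /792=243.03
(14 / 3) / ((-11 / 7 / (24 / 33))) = -784 / 363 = -2.16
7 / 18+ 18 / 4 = 44 / 9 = 4.89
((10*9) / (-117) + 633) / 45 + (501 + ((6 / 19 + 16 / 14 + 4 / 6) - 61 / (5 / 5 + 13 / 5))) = 25946953 / 51870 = 500.23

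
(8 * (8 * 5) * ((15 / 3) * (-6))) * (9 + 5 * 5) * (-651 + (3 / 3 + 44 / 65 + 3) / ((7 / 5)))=19237036800 / 91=211396008.79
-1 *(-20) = 20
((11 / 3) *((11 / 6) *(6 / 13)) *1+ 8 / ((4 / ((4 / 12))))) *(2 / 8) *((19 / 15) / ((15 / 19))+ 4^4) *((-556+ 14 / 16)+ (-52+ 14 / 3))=-41064846851 / 280800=-146242.33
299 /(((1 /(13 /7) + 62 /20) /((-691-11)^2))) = 19155291480 /473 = 40497444.99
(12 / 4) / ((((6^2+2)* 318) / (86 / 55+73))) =4101 / 221540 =0.02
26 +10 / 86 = 1123 / 43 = 26.12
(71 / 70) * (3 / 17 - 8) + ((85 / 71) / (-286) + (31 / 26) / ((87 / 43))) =-1103723909 / 150162870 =-7.35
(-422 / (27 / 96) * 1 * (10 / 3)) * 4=-540160 / 27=-20005.93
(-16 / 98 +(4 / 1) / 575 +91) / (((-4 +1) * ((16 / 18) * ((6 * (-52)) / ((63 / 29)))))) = 23035689 / 97115200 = 0.24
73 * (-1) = -73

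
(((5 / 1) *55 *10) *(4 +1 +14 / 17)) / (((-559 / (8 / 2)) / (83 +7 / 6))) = -91657500 / 9503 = -9645.11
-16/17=-0.94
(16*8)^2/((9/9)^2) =16384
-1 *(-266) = 266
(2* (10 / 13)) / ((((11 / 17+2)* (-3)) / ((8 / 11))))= -544 / 3861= -0.14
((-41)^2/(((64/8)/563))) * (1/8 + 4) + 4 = 31231555/64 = 487993.05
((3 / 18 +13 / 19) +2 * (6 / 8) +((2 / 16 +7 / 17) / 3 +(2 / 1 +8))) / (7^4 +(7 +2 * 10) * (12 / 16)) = 0.01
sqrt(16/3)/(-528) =-sqrt(3)/396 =-0.00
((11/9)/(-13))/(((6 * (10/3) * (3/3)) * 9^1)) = -0.00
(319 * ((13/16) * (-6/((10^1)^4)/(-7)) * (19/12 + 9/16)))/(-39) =-32857/26880000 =-0.00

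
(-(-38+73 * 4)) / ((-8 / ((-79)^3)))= -62615953 / 4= -15653988.25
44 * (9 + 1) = 440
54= 54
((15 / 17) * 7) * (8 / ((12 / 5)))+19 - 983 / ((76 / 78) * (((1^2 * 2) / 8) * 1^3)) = -1290671 / 323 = -3995.89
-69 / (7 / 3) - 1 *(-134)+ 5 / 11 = 104.88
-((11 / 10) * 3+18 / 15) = -9 / 2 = -4.50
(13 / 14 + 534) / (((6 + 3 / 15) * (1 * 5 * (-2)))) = -7489 / 868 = -8.63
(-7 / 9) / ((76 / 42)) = -49 / 114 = -0.43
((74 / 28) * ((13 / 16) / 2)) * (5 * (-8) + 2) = -9139 / 224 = -40.80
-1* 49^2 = -2401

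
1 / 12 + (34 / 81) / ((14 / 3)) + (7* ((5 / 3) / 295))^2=460127 / 2631636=0.17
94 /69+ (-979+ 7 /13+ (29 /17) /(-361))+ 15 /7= -37569367978 /38534223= -974.96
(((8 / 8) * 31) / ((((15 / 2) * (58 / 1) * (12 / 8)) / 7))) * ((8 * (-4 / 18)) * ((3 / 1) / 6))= -3472 / 11745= -0.30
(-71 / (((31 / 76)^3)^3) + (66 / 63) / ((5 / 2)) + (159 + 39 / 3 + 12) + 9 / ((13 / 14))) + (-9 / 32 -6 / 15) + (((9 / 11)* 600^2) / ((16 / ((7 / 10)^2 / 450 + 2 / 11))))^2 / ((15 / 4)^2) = 48973717729408321801332718721 / 84543187759077489842400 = 579274.56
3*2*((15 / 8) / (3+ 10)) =45 / 52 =0.87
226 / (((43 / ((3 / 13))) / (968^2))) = 635302272 / 559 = 1136497.80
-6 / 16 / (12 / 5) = -0.16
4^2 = 16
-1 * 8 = -8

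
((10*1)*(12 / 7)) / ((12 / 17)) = 170 / 7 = 24.29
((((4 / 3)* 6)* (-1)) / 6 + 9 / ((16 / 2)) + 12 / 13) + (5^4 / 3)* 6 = 390223 / 312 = 1250.71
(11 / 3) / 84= 11 / 252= 0.04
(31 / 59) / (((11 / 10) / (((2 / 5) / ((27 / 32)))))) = 3968 / 17523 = 0.23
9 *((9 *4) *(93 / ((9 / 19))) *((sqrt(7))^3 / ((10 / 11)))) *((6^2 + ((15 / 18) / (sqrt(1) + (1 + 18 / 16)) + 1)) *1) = 456341886 *sqrt(7) / 25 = 48294685.73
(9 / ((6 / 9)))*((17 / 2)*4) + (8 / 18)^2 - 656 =-15941 / 81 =-196.80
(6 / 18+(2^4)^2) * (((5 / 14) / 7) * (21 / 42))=3845 / 588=6.54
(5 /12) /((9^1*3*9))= 5 /2916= 0.00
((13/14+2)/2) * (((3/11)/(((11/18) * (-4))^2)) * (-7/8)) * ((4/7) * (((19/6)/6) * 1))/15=-7011/5962880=-0.00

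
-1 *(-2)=2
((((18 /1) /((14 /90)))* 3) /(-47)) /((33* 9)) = -0.02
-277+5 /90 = -4985 /18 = -276.94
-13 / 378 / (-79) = 13 / 29862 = 0.00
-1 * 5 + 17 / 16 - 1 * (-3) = -15 / 16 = -0.94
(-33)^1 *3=-99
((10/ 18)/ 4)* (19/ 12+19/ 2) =665/ 432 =1.54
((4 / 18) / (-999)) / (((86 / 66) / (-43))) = 22 / 2997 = 0.01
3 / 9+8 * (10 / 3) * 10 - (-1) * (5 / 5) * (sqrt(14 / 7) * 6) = 6 * sqrt(2)+267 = 275.49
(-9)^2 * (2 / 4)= 81 / 2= 40.50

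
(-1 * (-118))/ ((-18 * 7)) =-0.94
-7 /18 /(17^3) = -7 /88434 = -0.00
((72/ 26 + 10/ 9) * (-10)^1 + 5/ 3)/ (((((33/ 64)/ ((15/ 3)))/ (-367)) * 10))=4638880/ 351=13216.18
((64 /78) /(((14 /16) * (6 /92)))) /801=11776 /656019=0.02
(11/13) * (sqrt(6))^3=66 * sqrt(6)/13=12.44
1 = 1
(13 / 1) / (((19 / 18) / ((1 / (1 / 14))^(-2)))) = 117 / 1862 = 0.06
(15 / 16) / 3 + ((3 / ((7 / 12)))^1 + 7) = 1395 / 112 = 12.46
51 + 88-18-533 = -412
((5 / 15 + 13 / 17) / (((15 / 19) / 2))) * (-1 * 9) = -2128 / 85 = -25.04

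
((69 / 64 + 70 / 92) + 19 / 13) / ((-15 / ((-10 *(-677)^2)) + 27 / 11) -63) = -106141204807 / 1947069485920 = -0.05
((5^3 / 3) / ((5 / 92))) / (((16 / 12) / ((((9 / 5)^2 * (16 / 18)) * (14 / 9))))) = 2576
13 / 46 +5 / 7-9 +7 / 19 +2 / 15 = -688399 / 91770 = -7.50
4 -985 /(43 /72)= -70748 /43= -1645.30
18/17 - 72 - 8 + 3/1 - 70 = -145.94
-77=-77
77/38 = 2.03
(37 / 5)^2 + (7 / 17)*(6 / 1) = 24323 / 425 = 57.23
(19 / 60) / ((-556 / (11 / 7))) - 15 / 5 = -700769 / 233520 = -3.00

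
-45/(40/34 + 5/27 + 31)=-20655/14854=-1.39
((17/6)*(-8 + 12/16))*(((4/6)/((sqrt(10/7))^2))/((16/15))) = -3451/384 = -8.99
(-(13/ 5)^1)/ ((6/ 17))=-221/ 30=-7.37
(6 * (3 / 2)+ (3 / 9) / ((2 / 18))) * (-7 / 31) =-84 / 31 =-2.71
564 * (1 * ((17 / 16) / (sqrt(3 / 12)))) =1198.50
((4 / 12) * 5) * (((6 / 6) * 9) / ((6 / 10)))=25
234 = 234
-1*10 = -10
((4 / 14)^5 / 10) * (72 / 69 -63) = -0.01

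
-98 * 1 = -98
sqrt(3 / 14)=sqrt(42) / 14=0.46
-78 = -78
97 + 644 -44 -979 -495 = -777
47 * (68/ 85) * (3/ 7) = 564/ 35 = 16.11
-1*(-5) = 5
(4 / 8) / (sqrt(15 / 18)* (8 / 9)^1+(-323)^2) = 25351947 / 5289886556806 - 18* sqrt(30) / 2644943278403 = 0.00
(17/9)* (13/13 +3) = 68/9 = 7.56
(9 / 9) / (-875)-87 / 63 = -3628 / 2625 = -1.38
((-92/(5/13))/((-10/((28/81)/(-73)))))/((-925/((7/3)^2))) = 820456/1230643125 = 0.00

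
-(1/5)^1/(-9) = 1/45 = 0.02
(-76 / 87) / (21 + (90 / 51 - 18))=-1292 / 7047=-0.18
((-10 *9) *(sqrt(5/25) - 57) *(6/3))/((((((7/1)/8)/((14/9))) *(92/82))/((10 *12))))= 44870400/23 - 157440 *sqrt(5)/23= 1935580.59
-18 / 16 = -1.12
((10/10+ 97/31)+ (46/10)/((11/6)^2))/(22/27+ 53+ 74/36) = 0.10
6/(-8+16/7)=-1.05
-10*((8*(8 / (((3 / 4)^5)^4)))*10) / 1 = -7036874417766400 / 3486784401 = -2018155.87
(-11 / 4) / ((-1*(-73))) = -11 / 292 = -0.04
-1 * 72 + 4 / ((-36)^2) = -23327 / 324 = -72.00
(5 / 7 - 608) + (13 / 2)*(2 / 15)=-63674 / 105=-606.42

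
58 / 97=0.60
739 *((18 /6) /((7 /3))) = 6651 /7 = 950.14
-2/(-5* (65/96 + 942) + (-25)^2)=192/392485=0.00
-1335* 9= -12015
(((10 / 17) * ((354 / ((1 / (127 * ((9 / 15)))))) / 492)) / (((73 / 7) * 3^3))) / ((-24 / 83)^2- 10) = -361334939 / 31282961706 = -0.01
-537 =-537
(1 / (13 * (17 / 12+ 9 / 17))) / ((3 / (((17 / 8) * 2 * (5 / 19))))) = 1445 / 98059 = 0.01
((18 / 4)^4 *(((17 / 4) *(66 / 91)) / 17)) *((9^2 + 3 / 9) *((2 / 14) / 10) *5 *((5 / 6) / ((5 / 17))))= 24947109 / 20384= 1223.86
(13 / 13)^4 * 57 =57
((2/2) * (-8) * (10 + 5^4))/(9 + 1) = -508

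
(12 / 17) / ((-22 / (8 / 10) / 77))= -168 / 85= -1.98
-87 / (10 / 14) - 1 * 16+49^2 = 2263.20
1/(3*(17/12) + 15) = 4/77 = 0.05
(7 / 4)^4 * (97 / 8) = 113.72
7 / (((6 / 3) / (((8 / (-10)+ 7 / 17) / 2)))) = -231 / 340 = -0.68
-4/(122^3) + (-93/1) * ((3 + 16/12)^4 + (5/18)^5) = -4688178638771591/142965344736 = -32792.41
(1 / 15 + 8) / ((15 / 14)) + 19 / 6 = 4813 / 450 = 10.70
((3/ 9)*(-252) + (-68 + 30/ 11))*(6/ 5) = -9852/ 55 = -179.13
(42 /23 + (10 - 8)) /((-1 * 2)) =-44 /23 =-1.91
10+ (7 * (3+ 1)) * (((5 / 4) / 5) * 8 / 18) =13.11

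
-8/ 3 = -2.67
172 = 172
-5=-5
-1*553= -553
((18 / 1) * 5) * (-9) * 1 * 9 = -7290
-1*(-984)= 984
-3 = -3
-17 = -17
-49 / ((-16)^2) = -49 / 256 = -0.19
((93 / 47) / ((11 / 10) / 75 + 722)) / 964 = 34875 / 12267390194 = 0.00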